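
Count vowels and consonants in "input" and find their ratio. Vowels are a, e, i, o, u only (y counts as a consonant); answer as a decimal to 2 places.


Word: "input"
Vowels (a,e,i,o,u): 2
Consonants: 3
Ratio = 2/3
= 0.67


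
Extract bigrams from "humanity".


Word: "humanity" (length 8)
Number of bigrams = 8 - 2 + 1 = 7
  Position 0: "hu"
  Position 1: "um"
  Position 2: "ma"
  Position 3: "an"
  Position 4: "ni"
  Position 5: "it"
  Position 6: "ty"
Bigrams = "hu", "um", "ma", "an", "ni", "it", "ty"


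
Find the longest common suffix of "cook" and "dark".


Word 1: "cook"
Word 2: "dark"
Comparing from end:
  Pos -1: 'k' == 'k'
  Pos -2: 'o' != 'r' (stop)
LCS = "k" (length 1)


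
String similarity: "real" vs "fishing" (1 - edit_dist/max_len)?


Word 1: "real" (length 4)
Word 2: "fishing" (length 7)
One optimal edit sequence:
  1. insert 'f'  (+1)
  2. insert 'i'  (+1)
  3. insert 's'  (+1)
  4. substitute 'r' -> 'h'  (+1)
  5. substitute 'e' -> 'i'  (+1)
  6. substitute 'a' -> 'n'  (+1)
  7. substitute 'l' -> 'g'  (+1)
Edit distance = 7
Max length = max(4, 7) = 7
Similarity = 1 - 7/7
= 0.0000


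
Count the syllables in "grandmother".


Word: "grandmother"
Syllable breakdown: grand / moth / er
Counting: 3 parts
= 3 syllables


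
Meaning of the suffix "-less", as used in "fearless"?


Suffix: -less
As in: fearless -> fear + -less
Meaning = without


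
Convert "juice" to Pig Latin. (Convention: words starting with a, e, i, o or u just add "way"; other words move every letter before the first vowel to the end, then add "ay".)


Word: "juice"
Starts with consonant(s) → move to end, add 'ay'
Consonant cluster: "j"
Pig Latin = "uicejay"


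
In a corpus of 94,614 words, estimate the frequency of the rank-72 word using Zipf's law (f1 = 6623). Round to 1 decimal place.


Zipf's law: f(r) = f(1) / r
f(1) = 6623
f(72) = 6623 / 72
= 92.0 occurrences


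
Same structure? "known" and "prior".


Pattern of "known": [0, 1, 2, 3, 1]
Pattern of "prior": [0, 1, 2, 3, 1]
Patterns match
Same pattern = Yes


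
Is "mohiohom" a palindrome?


Word: "mohiohom"
Reversed: "mohoihom"
Forward == Backward? mohiohom != mohoihom
Palindrome = No


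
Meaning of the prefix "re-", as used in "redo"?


Prefix: re-
Example: redo = re- + do
Meaning = again


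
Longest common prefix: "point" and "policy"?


Word 1: "point"
Word 2: "policy"
Comparing from start:
  Pos 0: 'p' == 'p'
  Pos 1: 'o' == 'o'
  Pos 2: 'i' != 'l' (stop)
LCP = "po" (length 2)


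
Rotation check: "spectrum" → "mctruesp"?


Word: "spectrum", Candidate: "mctruesp"
Method: check if candidate is substring of word+word
"spectrumspectrum" contains "mctruesp"? No
Is rotation = No


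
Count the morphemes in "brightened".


Word: "brightened"
Morphemes: bright / -en / -ed
Each morpheme carries meaning
= 3 morphemes


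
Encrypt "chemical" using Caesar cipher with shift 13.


Word: "chemical"
Shift: 13
Each letter → (letter + shift) mod 26:
  'c' (2) + 13 = 15 → 'p'
  'h' (7) + 13 = 20 → 'u'
  'e' (4) + 13 = 17 → 'r'
  'm' (12) + 13 = 25 → 'z'
  'i' (8) + 13 = 21 → 'v'
  'c' (2) + 13 = 15 → 'p'
  'a' (0) + 13 = 13 → 'n'
  'l' (11) + 13 = 24 → 'y'
Result = "purzvpny"


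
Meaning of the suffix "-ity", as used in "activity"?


Suffix: -ity
Example: activity = active + -ity, with a spelling change
Meaning = quality of


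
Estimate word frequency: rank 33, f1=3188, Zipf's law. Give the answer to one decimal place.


Zipf's law: f(r) = f(1) / r
f(1) = 3188
f(33) = 3188 / 33
= 96.6 occurrences


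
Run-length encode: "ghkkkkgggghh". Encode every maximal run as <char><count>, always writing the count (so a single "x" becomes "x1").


String: "ghkkkkgggghh"
Scanning for consecutive runs:
  'g' x 1
  'h' x 1
  'k' x 4
  'g' x 4
  'h' x 2
RLE = "g1h1k4g4h2"


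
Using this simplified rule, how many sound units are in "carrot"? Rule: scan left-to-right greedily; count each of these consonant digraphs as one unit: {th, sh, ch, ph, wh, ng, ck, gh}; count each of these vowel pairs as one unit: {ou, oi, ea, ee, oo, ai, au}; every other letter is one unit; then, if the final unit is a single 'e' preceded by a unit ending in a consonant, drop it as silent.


Word: "carrot" (6 letters)
Left-to-right scan:
  [1] 'c' (letter)
  [2] 'a' (letter)
  [3] 'r' (letter)
  [4] 'r' (letter)
  [5] 'o' (letter)
  [6] 't' (letter)
Units from scan: 6
Sound units = 6 units


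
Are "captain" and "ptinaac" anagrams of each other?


Word 1: "captain" → sorted: aacinpt
Word 2: "ptinaac" → sorted: aacinpt
Same letters? aacinpt == aacinpt
Anagram = Yes


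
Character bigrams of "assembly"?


Word: "assembly" (length 8)
Number of bigrams = 8 - 2 + 1 = 7
  Position 0: "as"
  Position 1: "ss"
  Position 2: "se"
  Position 3: "em"
  Position 4: "mb"
  Position 5: "bl"
  Position 6: "ly"
Bigrams = "as", "ss", "se", "em", "mb", "bl", "ly"


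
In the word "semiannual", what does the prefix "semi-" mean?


Prefix: semi-
Example: semiannual = semi- + annual
Meaning = half


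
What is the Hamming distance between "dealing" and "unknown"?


Comparing character by character (same length = 7):
  Pos 0: 'd' vs 'u' !=
  Pos 1: 'e' vs 'n' !=
  Pos 2: 'a' vs 'k' !=
  Pos 3: 'l' vs 'n' !=
  Pos 4: 'i' vs 'o' !=
  Pos 5: 'n' vs 'w' !=
  Pos 6: 'g' vs 'n' !=
Hamming distance = 7


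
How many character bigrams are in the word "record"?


Word: "record" (length 6)
Number of 2-grams = length - 2 + 1 = 6 - 2 + 1
= 5


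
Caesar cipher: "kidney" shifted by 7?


Word: "kidney"
Shift: 7
Each letter → (letter + shift) mod 26:
  'k' (10) + 7 = 17 → 'r'
  'i' (8) + 7 = 15 → 'p'
  'd' (3) + 7 = 10 → 'k'
  'n' (13) + 7 = 20 → 'u'
  'e' (4) + 7 = 11 → 'l'
  'y' (24) + 7 = 5 → 'f'
Result = "rpkulf"


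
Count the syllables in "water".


Word: "water"
Syllable breakdown: wa | ter
Counting: 2 parts
= 2 syllables


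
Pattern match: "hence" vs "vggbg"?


Pattern of "hence": [0, 1, 2, 3, 1]
Pattern of "vggbg": [0, 1, 1, 2, 1]
Patterns do not match
Same pattern = No


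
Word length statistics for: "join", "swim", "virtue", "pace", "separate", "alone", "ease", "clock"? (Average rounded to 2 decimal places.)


Lengths: "join"=4, "swim"=4, "virtue"=6, "pace"=4, "separate"=8, "alone"=5, "ease"=4, "clock"=5
Sum = 40, Count = 8
Average = 40/8 = 5.00
= avg=5.00, min=4, max=8


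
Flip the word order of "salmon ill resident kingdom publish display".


Original: "salmon ill resident kingdom publish display"
Words (1..n): salmon | ill | resident | kingdom | publish | display
Reversed (n..1): display | publish | kingdom | resident | ill | salmon
Result = "display publish kingdom resident ill salmon"


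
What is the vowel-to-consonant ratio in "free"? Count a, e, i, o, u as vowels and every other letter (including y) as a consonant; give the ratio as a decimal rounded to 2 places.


Word: "free"
Vowels (a,e,i,o,u): 2
Consonants: 2
Ratio = 2/2
= 1.00


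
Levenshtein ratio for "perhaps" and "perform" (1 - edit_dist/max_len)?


Word 1: "perhaps" (length 7)
Word 2: "perform" (length 7)
One optimal edit sequence:
  1. keep 'p'
  2. keep 'e'
  3. keep 'r'
  4. substitute 'h' -> 'f'  (+1)
  5. substitute 'a' -> 'o'  (+1)
  6. substitute 'p' -> 'r'  (+1)
  7. substitute 's' -> 'm'  (+1)
Edit distance = 4
Max length = max(7, 7) = 7
Similarity = 1 - 4/7
= 0.4286


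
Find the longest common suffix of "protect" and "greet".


Word 1: "protect"
Word 2: "greet"
Comparing from end:
  Pos -1: 't' == 't'
  Pos -2: 'c' != 'e' (stop)
LCS = "t" (length 1)


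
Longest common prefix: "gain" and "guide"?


Word 1: "gain"
Word 2: "guide"
Comparing from start:
  Pos 0: 'g' == 'g'
  Pos 1: 'a' != 'u' (stop)
LCP = "g" (length 1)


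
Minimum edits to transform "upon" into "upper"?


Word 1: "upon" (length 4)
Word 2: "upper" (length 5)
One optimal edit sequence (insert/delete/substitute each cost 1):
  1. keep 'u'
  2. insert 'p'  (+1)
  3. keep 'p'
  4. substitute 'o' -> 'e'  (+1)
  5. substitute 'n' -> 'r'  (+1)
Total edit operations: 3
Edit distance = 3


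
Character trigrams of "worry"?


Word: "worry" (length 5)
Number of trigrams = 5 - 3 + 1 = 3
  Position 0: "wor"
  Position 1: "orr"
  Position 2: "rry"
Trigrams = "wor", "orr", "rry"


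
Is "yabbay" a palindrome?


Word: "yabbay"
Reversed: "yabbay"
Forward == Backward? yabbay == yabbay
Palindrome = Yes


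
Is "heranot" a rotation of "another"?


Word: "another", Candidate: "heranot"
Method: check if candidate is substring of word+word
"anotheranother" contains "heranot"? Yes
Is rotation = Yes


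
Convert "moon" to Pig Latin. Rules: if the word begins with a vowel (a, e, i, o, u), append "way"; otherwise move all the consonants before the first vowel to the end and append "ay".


Word: "moon"
Starts with consonant(s) → move to end, add 'ay'
Consonant cluster: "m"
Pig Latin = "oonmay"


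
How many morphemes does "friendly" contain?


Word: "friendly"
Morphemes: friend | -ly
Each morpheme carries meaning
= 2 morphemes


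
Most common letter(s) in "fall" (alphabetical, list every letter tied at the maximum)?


Word: "fall"
Letter counts:
  'a': 1
  'f': 1
  'l': 2
Maximum count = 2
Most frequent = 'l' (2 times each)


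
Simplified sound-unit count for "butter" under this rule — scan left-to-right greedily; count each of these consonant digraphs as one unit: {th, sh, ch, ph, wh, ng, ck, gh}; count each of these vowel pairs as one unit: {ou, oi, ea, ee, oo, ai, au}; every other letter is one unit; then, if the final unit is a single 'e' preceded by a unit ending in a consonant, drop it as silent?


Word: "butter" (6 letters)
Left-to-right scan:
  (1) 'b' (letter)
  (2) 'u' (letter)
  (3) 't' (letter)
  (4) 't' (letter)
  (5) 'e' (letter)
  (6) 'r' (letter)
Units from scan: 6
Sound units = 6 units


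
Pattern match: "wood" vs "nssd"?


Pattern of "wood": [0, 1, 1, 2]
Pattern of "nssd": [0, 1, 1, 2]
Patterns match
Same pattern = Yes


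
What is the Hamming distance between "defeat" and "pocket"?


Comparing character by character (same length = 6):
  Pos 0: 'd' vs 'p' !=
  Pos 1: 'e' vs 'o' !=
  Pos 2: 'f' vs 'c' !=
  Pos 3: 'e' vs 'k' !=
  Pos 4: 'a' vs 'e' !=
  Pos 5: 't' vs 't' =
Hamming distance = 5


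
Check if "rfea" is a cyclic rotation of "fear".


Word: "fear", Candidate: "rfea"
Method: check if candidate is substring of word+word
"fearfear" contains "rfea"? Yes
Is rotation = Yes


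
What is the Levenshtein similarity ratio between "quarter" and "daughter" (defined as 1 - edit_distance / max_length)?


Word 1: "quarter" (length 7)
Word 2: "daughter" (length 8)
One optimal edit sequence:
  1. insert 'd'  (+1)
  2. substitute 'q' -> 'a'  (+1)
  3. keep 'u'
  4. substitute 'a' -> 'g'  (+1)
  5. substitute 'r' -> 'h'  (+1)
  6. keep 't'
  7. keep 'e'
  8. keep 'r'
Edit distance = 4
Max length = max(7, 8) = 8
Similarity = 1 - 4/8
= 0.5000


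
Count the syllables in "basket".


Word: "basket"
Syllable breakdown: bas | ket
Counting: 2 parts
= 2 syllables


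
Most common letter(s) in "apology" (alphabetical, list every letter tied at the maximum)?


Word: "apology"
Letter counts:
  'a': 1
  'g': 1
  'l': 1
  'o': 2
  'p': 1
  'y': 1
Maximum count = 2
Most frequent = 'o' (2 times each)


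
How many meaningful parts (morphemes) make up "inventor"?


Word: "inventor"
Morphemes: invent | -or
Each morpheme carries meaning
= 2 morphemes


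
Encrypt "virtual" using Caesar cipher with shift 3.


Word: "virtual"
Shift: 3
Each letter → (letter + shift) mod 26:
  'v' (21) + 3 = 24 → 'y'
  'i' (8) + 3 = 11 → 'l'
  'r' (17) + 3 = 20 → 'u'
  't' (19) + 3 = 22 → 'w'
  'u' (20) + 3 = 23 → 'x'
  'a' (0) + 3 = 3 → 'd'
  'l' (11) + 3 = 14 → 'o'
Result = "yluwxdo"


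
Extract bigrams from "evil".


Word: "evil" (length 4)
Number of bigrams = 4 - 2 + 1 = 3
  Position 0: "ev"
  Position 1: "vi"
  Position 2: "il"
Bigrams = "ev", "vi", "il"


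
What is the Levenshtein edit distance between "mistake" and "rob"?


Word 1: "mistake" (length 7)
Word 2: "rob" (length 3)
One optimal edit sequence (insert/delete/substitute each cost 1):
  1. delete 'm'  (+1)
  2. delete 'i'  (+1)
  3. delete 's'  (+1)
  4. delete 't'  (+1)
  5. substitute 'a' -> 'r'  (+1)
  6. substitute 'k' -> 'o'  (+1)
  7. substitute 'e' -> 'b'  (+1)
Total edit operations: 7
Edit distance = 7


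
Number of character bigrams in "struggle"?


Word: "struggle" (length 8)
Number of 2-grams = length - 2 + 1 = 8 - 2 + 1
= 7


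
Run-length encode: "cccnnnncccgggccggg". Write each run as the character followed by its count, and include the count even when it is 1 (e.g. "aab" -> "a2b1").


String: "cccnnnncccgggccggg"
Scanning for consecutive runs:
  'c' x 3
  'n' x 4
  'c' x 3
  'g' x 3
  'c' x 2
  'g' x 3
RLE = "c3n4c3g3c2g3"


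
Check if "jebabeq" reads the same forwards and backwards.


Word: "jebabeq"
Reversed: "qebabej"
Forward == Backward? jebabeq != qebabej
Palindrome = No


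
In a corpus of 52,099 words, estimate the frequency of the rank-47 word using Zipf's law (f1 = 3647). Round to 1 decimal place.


Zipf's law: f(r) = f(1) / r
f(1) = 3647
f(47) = 3647 / 47
= 77.6 occurrences


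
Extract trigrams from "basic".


Word: "basic" (length 5)
Number of trigrams = 5 - 3 + 1 = 3
  Position 0: "bas"
  Position 1: "asi"
  Position 2: "sic"
Trigrams = "bas", "asi", "sic"


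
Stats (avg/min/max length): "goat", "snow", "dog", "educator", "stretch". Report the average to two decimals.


Lengths: "goat"=4, "snow"=4, "dog"=3, "educator"=8, "stretch"=7
Sum = 26, Count = 5
Average = 26/5 = 5.20
= avg=5.20, min=3, max=8


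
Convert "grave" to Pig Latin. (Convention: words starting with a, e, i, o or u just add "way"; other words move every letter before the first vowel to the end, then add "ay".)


Word: "grave"
Starts with consonant(s) → move to end, add 'ay'
Consonant cluster: "gr"
Pig Latin = "avegray"


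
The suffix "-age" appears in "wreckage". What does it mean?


Suffix: -age
As in: wreckage -> wreck + -age
Meaning = result / collection


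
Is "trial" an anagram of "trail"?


Word 1: "trail" → sorted: ailrt
Word 2: "trial" → sorted: ailrt
Same letters? ailrt == ailrt
Anagram = Yes


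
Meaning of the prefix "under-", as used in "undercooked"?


Prefix: under-
As in: undercooked -> under- + cooked
Meaning = insufficient


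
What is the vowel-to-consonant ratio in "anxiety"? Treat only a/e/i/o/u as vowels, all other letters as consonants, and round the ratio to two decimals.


Word: "anxiety"
Vowels (a,e,i,o,u): 3
Consonants: 4
Ratio = 3/4
= 0.75


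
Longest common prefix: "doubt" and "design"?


Word 1: "doubt"
Word 2: "design"
Comparing from start:
  Pos 0: 'd' == 'd'
  Pos 1: 'o' != 'e' (stop)
LCP = "d" (length 1)


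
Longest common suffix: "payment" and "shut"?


Word 1: "payment"
Word 2: "shut"
Comparing from end:
  Pos -1: 't' == 't'
  Pos -2: 'n' != 'u' (stop)
LCS = "t" (length 1)


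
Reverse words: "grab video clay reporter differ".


Original: "grab video clay reporter differ"
Words (1..n): grab | video | clay | reporter | differ
Reversed (n..1): differ | reporter | clay | video | grab
Result = "differ reporter clay video grab"


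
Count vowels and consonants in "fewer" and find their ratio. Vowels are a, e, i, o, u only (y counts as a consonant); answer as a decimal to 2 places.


Word: "fewer"
Vowels (a,e,i,o,u): 2
Consonants: 3
Ratio = 2/3
= 0.67


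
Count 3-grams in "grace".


Word: "grace" (length 5)
Number of 3-grams = length - 3 + 1 = 5 - 3 + 1
= 3


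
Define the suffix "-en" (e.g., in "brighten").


Suffix: -en
Example: brighten (bright + -en)
Meaning = to make / become


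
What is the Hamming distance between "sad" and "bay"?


Comparing character by character (same length = 3):
  Pos 0: 's' vs 'b' !=
  Pos 1: 'a' vs 'a' =
  Pos 2: 'd' vs 'y' !=
Hamming distance = 2


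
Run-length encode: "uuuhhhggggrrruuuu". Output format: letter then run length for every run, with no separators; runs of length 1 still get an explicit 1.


String: "uuuhhhggggrrruuuu"
Scanning for consecutive runs:
  'u' x 3
  'h' x 3
  'g' x 4
  'r' x 3
  'u' x 4
RLE = "u3h3g4r3u4"


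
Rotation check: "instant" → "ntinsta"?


Word: "instant", Candidate: "ntinsta"
Method: check if candidate is substring of word+word
"instantinstant" contains "ntinsta"? Yes
Is rotation = Yes


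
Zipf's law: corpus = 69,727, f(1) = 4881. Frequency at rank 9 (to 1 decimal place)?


Zipf's law: f(r) = f(1) / r
f(1) = 4881
f(9) = 4881 / 9
= 542.3 occurrences


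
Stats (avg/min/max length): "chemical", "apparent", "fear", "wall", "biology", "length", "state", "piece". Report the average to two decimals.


Lengths: "chemical"=8, "apparent"=8, "fear"=4, "wall"=4, "biology"=7, "length"=6, "state"=5, "piece"=5
Sum = 47, Count = 8
Average = 47/8 = 5.88
= avg=5.88, min=4, max=8


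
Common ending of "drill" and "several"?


Word 1: "drill"
Word 2: "several"
Comparing from end:
  Pos -1: 'l' == 'l'
  Pos -2: 'l' != 'a' (stop)
LCS = "l" (length 1)


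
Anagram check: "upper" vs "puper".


Word 1: "upper" → sorted: eppru
Word 2: "puper" → sorted: eppru
Same letters? eppru == eppru
Anagram = Yes


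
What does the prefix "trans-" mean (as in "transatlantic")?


Prefix: trans-
Example: transatlantic (trans- + atlantic)
Meaning = across


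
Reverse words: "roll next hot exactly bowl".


Original: "roll next hot exactly bowl"
Words (1..n): roll | next | hot | exactly | bowl
Reversed (n..1): bowl | exactly | hot | next | roll
Result = "bowl exactly hot next roll"


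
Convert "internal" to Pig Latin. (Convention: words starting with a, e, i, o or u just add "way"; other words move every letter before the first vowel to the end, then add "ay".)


Word: "internal"
Starts with vowel → add 'way'
Pig Latin = "internalway"


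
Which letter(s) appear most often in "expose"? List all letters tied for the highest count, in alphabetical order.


Word: "expose"
Letter counts:
  'e': 2
  'o': 1
  'p': 1
  's': 1
  'x': 1
Maximum count = 2
Most frequent = 'e' (2 times each)


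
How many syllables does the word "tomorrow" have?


Word: "tomorrow"
Syllable breakdown: to · mor · row
Counting: 3 parts
= 3 syllables


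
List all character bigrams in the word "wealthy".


Word: "wealthy" (length 7)
Number of bigrams = 7 - 2 + 1 = 6
  Position 0: "we"
  Position 1: "ea"
  Position 2: "al"
  Position 3: "lt"
  Position 4: "th"
  Position 5: "hy"
Bigrams = "we", "ea", "al", "lt", "th", "hy"


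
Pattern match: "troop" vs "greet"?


Pattern of "troop": [0, 1, 2, 2, 3]
Pattern of "greet": [0, 1, 2, 2, 3]
Patterns match
Same pattern = Yes


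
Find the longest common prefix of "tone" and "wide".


Word 1: "tone"
Word 2: "wide"
Comparing from start:
  Pos 0: 't' != 'w' (stop)
LCP = "" (length 0)


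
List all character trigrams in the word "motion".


Word: "motion" (length 6)
Number of trigrams = 6 - 3 + 1 = 4
  Position 0: "mot"
  Position 1: "oti"
  Position 2: "tio"
  Position 3: "ion"
Trigrams = "mot", "oti", "tio", "ion"


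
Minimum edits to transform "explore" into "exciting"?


Word 1: "explore" (length 7)
Word 2: "exciting" (length 8)
One optimal edit sequence (insert/delete/substitute each cost 1):
  1. keep 'e'
  2. keep 'x'
  3. insert 'c'  (+1)
  4. substitute 'p' -> 'i'  (+1)
  5. substitute 'l' -> 't'  (+1)
  6. substitute 'o' -> 'i'  (+1)
  7. substitute 'r' -> 'n'  (+1)
  8. substitute 'e' -> 'g'  (+1)
Total edit operations: 6
Edit distance = 6


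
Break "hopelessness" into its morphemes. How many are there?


Word: "hopelessness"
Morphemes: hope | -less | -ness
Each morpheme carries meaning
= 3 morphemes


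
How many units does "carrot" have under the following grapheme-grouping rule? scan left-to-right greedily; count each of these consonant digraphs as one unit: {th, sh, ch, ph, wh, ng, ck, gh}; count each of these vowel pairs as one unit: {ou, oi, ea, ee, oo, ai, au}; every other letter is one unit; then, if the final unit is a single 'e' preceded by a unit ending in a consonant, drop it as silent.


Word: "carrot" (6 letters)
Left-to-right scan:
  1. 'c' (letter)
  2. 'a' (letter)
  3. 'r' (letter)
  4. 'r' (letter)
  5. 'o' (letter)
  6. 't' (letter)
Units from scan: 6
Sound units = 6 units


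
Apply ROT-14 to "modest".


Word: "modest"
Shift: 14
Each letter → (letter + shift) mod 26:
  'm' (12) + 14 = 0 → 'a'
  'o' (14) + 14 = 2 → 'c'
  'd' (3) + 14 = 17 → 'r'
  'e' (4) + 14 = 18 → 's'
  's' (18) + 14 = 6 → 'g'
  't' (19) + 14 = 7 → 'h'
Result = "acrsgh"


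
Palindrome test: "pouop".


Word: "pouop"
Reversed: "pouop"
Forward == Backward? pouop == pouop
Palindrome = Yes


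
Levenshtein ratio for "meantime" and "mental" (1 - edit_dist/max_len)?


Word 1: "meantime" (length 8)
Word 2: "mental" (length 6)
One optimal edit sequence:
  1. keep 'm'
  2. keep 'e'
  3. delete 'a'  (+1)
  4. keep 'n'
  5. keep 't'
  6. delete 'i'  (+1)
  7. substitute 'm' -> 'a'  (+1)
  8. substitute 'e' -> 'l'  (+1)
Edit distance = 4
Max length = max(8, 6) = 8
Similarity = 1 - 4/8
= 0.5000


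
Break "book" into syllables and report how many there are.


Word: "book"
Syllable breakdown: book
Counting: 1 part
= 1 syllable


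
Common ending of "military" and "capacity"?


Word 1: "military"
Word 2: "capacity"
Comparing from end:
  Pos -1: 'y' == 'y'
  Pos -2: 'r' != 't' (stop)
LCS = "y" (length 1)


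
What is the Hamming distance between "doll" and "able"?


Comparing character by character (same length = 4):
  Pos 0: 'd' vs 'a' !=
  Pos 1: 'o' vs 'b' !=
  Pos 2: 'l' vs 'l' =
  Pos 3: 'l' vs 'e' !=
Hamming distance = 3


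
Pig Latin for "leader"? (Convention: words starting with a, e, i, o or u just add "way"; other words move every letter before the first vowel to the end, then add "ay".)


Word: "leader"
Starts with consonant(s) → move to end, add 'ay'
Consonant cluster: "l"
Pig Latin = "eaderlay"


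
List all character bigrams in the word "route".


Word: "route" (length 5)
Number of bigrams = 5 - 2 + 1 = 4
  Position 0: "ro"
  Position 1: "ou"
  Position 2: "ut"
  Position 3: "te"
Bigrams = "ro", "ou", "ut", "te"


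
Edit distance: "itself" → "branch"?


Word 1: "itself" (length 6)
Word 2: "branch" (length 6)
One optimal edit sequence (insert/delete/substitute each cost 1):
  1. substitute 'i' -> 'b'  (+1)
  2. substitute 't' -> 'r'  (+1)
  3. substitute 's' -> 'a'  (+1)
  4. substitute 'e' -> 'n'  (+1)
  5. substitute 'l' -> 'c'  (+1)
  6. substitute 'f' -> 'h'  (+1)
Total edit operations: 6
Edit distance = 6


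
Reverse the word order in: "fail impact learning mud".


Original: "fail impact learning mud"
Words (1..n): fail | impact | learning | mud
Reversed (n..1): mud | learning | impact | fail
Result = "mud learning impact fail"


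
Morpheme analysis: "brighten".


Word: "brighten"
Morphemes: bright + -en
Each morpheme carries meaning
= 2 morphemes


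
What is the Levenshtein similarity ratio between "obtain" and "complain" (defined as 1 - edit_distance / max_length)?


Word 1: "obtain" (length 6)
Word 2: "complain" (length 8)
One optimal edit sequence:
  1. insert 'c'  (+1)
  2. keep 'o'
  3. insert 'm'  (+1)
  4. substitute 'b' -> 'p'  (+1)
  5. substitute 't' -> 'l'  (+1)
  6. keep 'a'
  7. keep 'i'
  8. keep 'n'
Edit distance = 4
Max length = max(6, 8) = 8
Similarity = 1 - 4/8
= 0.5000


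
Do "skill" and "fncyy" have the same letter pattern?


Pattern of "skill": [0, 1, 2, 3, 3]
Pattern of "fncyy": [0, 1, 2, 3, 3]
Patterns match
Same pattern = Yes


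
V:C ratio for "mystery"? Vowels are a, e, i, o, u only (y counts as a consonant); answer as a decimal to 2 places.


Word: "mystery"
Vowels (a,e,i,o,u): 1
Consonants: 6
Ratio = 1/6
= 0.17


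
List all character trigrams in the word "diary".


Word: "diary" (length 5)
Number of trigrams = 5 - 3 + 1 = 3
  Position 0: "dia"
  Position 1: "iar"
  Position 2: "ary"
Trigrams = "dia", "iar", "ary"


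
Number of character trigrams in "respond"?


Word: "respond" (length 7)
Number of 3-grams = length - 3 + 1 = 7 - 3 + 1
= 5


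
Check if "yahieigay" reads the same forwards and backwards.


Word: "yahieigay"
Reversed: "yagieihay"
Forward == Backward? yahieigay != yagieihay
Palindrome = No


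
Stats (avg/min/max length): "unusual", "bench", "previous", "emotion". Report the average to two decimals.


Lengths: "unusual"=7, "bench"=5, "previous"=8, "emotion"=7
Sum = 27, Count = 4
Average = 27/4 = 6.75
= avg=6.75, min=5, max=8


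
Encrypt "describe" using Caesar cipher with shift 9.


Word: "describe"
Shift: 9
Each letter → (letter + shift) mod 26:
  'd' (3) + 9 = 12 → 'm'
  'e' (4) + 9 = 13 → 'n'
  's' (18) + 9 = 1 → 'b'
  'c' (2) + 9 = 11 → 'l'
  'r' (17) + 9 = 0 → 'a'
  'i' (8) + 9 = 17 → 'r'
  'b' (1) + 9 = 10 → 'k'
  'e' (4) + 9 = 13 → 'n'
Result = "mnblarkn"


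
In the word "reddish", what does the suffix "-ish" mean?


Suffix: -ish
As in: reddish -> red + -ish, with a spelling change
Meaning = somewhat / having the qualities of


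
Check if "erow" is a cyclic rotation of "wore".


Word: "wore", Candidate: "erow"
Method: check if candidate is substring of word+word
"worewore" contains "erow"? No
Is rotation = No


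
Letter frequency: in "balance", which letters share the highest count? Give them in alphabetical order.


Word: "balance"
Letter counts:
  'a': 2
  'b': 1
  'c': 1
  'e': 1
  'l': 1
  'n': 1
Maximum count = 2
Most frequent = 'a' (2 times each)


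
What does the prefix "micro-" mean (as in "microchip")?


Prefix: micro-
Example: microchip = micro- + chip
Meaning = small


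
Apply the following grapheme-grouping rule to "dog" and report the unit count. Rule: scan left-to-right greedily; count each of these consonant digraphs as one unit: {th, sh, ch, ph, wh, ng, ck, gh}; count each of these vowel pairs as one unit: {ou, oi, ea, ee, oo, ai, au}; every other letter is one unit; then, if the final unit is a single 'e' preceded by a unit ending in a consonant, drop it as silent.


Word: "dog" (3 letters)
Left-to-right scan:
  1. 'd' (letter)
  2. 'o' (letter)
  3. 'g' (letter)
Units from scan: 3
Sound units = 3 units


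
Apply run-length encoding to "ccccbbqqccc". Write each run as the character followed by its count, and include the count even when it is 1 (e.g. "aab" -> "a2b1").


String: "ccccbbqqccc"
Scanning for consecutive runs:
  'c' x 4
  'b' x 2
  'q' x 2
  'c' x 3
RLE = "c4b2q2c3"


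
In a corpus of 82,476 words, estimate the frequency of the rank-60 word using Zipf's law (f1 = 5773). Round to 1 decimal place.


Zipf's law: f(r) = f(1) / r
f(1) = 5773
f(60) = 5773 / 60
= 96.2 occurrences


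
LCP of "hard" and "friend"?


Word 1: "hard"
Word 2: "friend"
Comparing from start:
  Pos 0: 'h' != 'f' (stop)
LCP = "" (length 0)


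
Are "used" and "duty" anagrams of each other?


Word 1: "used" → sorted: desu
Word 2: "duty" → sorted: dtuy
Same letters? desu != dtuy
Anagram = No


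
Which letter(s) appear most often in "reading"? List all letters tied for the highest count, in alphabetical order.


Word: "reading"
Letter counts:
  'a': 1
  'd': 1
  'e': 1
  'g': 1
  'i': 1
  'n': 1
  'r': 1
Maximum count = 1
Most frequent = 'a', 'd', 'e', 'g', 'i', 'n', 'r' (1 time each)


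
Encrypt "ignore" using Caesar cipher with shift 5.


Word: "ignore"
Shift: 5
Each letter → (letter + shift) mod 26:
  'i' (8) + 5 = 13 → 'n'
  'g' (6) + 5 = 11 → 'l'
  'n' (13) + 5 = 18 → 's'
  'o' (14) + 5 = 19 → 't'
  'r' (17) + 5 = 22 → 'w'
  'e' (4) + 5 = 9 → 'j'
Result = "nlstwj"


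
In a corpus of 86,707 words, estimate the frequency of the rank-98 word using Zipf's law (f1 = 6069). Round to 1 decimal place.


Zipf's law: f(r) = f(1) / r
f(1) = 6069
f(98) = 6069 / 98
= 61.9 occurrences


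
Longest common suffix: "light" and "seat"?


Word 1: "light"
Word 2: "seat"
Comparing from end:
  Pos -1: 't' == 't'
  Pos -2: 'h' != 'a' (stop)
LCS = "t" (length 1)


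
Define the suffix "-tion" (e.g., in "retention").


Suffix: -tion
Example: retention = retain + -tion, with a spelling change
Meaning = act or process


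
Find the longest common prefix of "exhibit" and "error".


Word 1: "exhibit"
Word 2: "error"
Comparing from start:
  Pos 0: 'e' == 'e'
  Pos 1: 'x' != 'r' (stop)
LCP = "e" (length 1)


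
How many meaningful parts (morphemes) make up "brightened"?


Word: "brightened"
Morphemes: bright | -en | -ed
Each morpheme carries meaning
= 3 morphemes


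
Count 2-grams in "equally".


Word: "equally" (length 7)
Number of 2-grams = length - 2 + 1 = 7 - 2 + 1
= 6


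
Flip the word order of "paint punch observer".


Original: "paint punch observer"
Words (1..n): paint | punch | observer
Reversed (n..1): observer | punch | paint
Result = "observer punch paint"


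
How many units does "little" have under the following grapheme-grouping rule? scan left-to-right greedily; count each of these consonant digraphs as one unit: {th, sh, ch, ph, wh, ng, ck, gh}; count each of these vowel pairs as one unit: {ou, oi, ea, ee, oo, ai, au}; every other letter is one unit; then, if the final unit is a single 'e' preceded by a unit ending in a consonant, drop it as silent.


Word: "little" (6 letters)
Left-to-right scan:
  [1] 'l' (letter)
  [2] 'i' (letter)
  [3] 't' (letter)
  [4] 't' (letter)
  [5] 'l' (letter)
  [6] 'e' (letter)
Units from scan: 6
Final unit is 'e' after a consonant -> drop as silent (-1)
Sound units = 5 units


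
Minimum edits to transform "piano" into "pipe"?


Word 1: "piano" (length 5)
Word 2: "pipe" (length 4)
One optimal edit sequence (insert/delete/substitute each cost 1):
  1. keep 'p'
  2. keep 'i'
  3. delete 'a'  (+1)
  4. substitute 'n' -> 'p'  (+1)
  5. substitute 'o' -> 'e'  (+1)
Total edit operations: 3
Edit distance = 3


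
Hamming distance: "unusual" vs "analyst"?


Comparing character by character (same length = 7):
  Pos 0: 'u' vs 'a' !=
  Pos 1: 'n' vs 'n' =
  Pos 2: 'u' vs 'a' !=
  Pos 3: 's' vs 'l' !=
  Pos 4: 'u' vs 'y' !=
  Pos 5: 'a' vs 's' !=
  Pos 6: 'l' vs 't' !=
Hamming distance = 6


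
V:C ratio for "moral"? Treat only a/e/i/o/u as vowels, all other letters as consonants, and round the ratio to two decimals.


Word: "moral"
Vowels (a,e,i,o,u): 2
Consonants: 3
Ratio = 2/3
= 0.67


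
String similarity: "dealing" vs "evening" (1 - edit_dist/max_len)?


Word 1: "dealing" (length 7)
Word 2: "evening" (length 7)
One optimal edit sequence:
  1. substitute 'd' -> 'e'  (+1)
  2. substitute 'e' -> 'v'  (+1)
  3. substitute 'a' -> 'e'  (+1)
  4. substitute 'l' -> 'n'  (+1)
  5. keep 'i'
  6. keep 'n'
  7. keep 'g'
Edit distance = 4
Max length = max(7, 7) = 7
Similarity = 1 - 4/7
= 0.4286


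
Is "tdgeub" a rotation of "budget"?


Word: "budget", Candidate: "tdgeub"
Method: check if candidate is substring of word+word
"budgetbudget" contains "tdgeub"? No
Is rotation = No


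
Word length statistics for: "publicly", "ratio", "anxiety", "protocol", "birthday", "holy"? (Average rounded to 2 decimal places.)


Lengths: "publicly"=8, "ratio"=5, "anxiety"=7, "protocol"=8, "birthday"=8, "holy"=4
Sum = 40, Count = 6
Average = 40/6 = 6.67
= avg=6.67, min=4, max=8


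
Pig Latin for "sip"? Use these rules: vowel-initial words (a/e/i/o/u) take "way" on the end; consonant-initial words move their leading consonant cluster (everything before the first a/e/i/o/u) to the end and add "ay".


Word: "sip"
Starts with consonant(s) → move to end, add 'ay'
Consonant cluster: "s"
Pig Latin = "ipsay"


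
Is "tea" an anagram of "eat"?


Word 1: "eat" → sorted: aet
Word 2: "tea" → sorted: aet
Same letters? aet == aet
Anagram = Yes


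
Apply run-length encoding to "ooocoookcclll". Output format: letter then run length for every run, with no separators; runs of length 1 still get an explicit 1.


String: "ooocoookcclll"
Scanning for consecutive runs:
  'o' x 3
  'c' x 1
  'o' x 3
  'k' x 1
  'c' x 2
  'l' x 3
RLE = "o3c1o3k1c2l3"


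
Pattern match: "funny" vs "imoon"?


Pattern of "funny": [0, 1, 2, 2, 3]
Pattern of "imoon": [0, 1, 2, 2, 3]
Patterns match
Same pattern = Yes


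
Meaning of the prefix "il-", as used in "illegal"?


Prefix: il-
As in: illegal -> il- + legal
Meaning = not


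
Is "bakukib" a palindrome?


Word: "bakukib"
Reversed: "bikukab"
Forward == Backward? bakukib != bikukab
Palindrome = No


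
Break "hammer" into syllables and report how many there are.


Word: "hammer"
Syllable breakdown: ham | mer
Counting: 2 parts
= 2 syllables


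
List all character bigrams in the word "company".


Word: "company" (length 7)
Number of bigrams = 7 - 2 + 1 = 6
  Position 0: "co"
  Position 1: "om"
  Position 2: "mp"
  Position 3: "pa"
  Position 4: "an"
  Position 5: "ny"
Bigrams = "co", "om", "mp", "pa", "an", "ny"


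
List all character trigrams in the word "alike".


Word: "alike" (length 5)
Number of trigrams = 5 - 3 + 1 = 3
  Position 0: "ali"
  Position 1: "lik"
  Position 2: "ike"
Trigrams = "ali", "lik", "ike"


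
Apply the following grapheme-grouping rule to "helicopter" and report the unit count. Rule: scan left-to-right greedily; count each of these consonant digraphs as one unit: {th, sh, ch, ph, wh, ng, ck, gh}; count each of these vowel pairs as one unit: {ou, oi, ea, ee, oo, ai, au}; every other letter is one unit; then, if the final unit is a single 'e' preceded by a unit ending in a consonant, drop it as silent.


Word: "helicopter" (10 letters)
Left-to-right scan:
  [1] 'h' (letter)
  [2] 'e' (letter)
  [3] 'l' (letter)
  [4] 'i' (letter)
  [5] 'c' (letter)
  [6] 'o' (letter)
  [7] 'p' (letter)
  [8] 't' (letter)
  [9] 'e' (letter)
  [10] 'r' (letter)
Units from scan: 10
Sound units = 10 units


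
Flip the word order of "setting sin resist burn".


Original: "setting sin resist burn"
Words (1..n): setting | sin | resist | burn
Reversed (n..1): burn | resist | sin | setting
Result = "burn resist sin setting"


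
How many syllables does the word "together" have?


Word: "together"
Syllable breakdown: to / geth / er
Counting: 3 parts
= 3 syllables


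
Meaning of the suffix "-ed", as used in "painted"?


Suffix: -ed
Example: painted (paint + -ed)
Meaning = past tense


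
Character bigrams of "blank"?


Word: "blank" (length 5)
Number of bigrams = 5 - 2 + 1 = 4
  Position 0: "bl"
  Position 1: "la"
  Position 2: "an"
  Position 3: "nk"
Bigrams = "bl", "la", "an", "nk"


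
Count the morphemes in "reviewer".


Word: "reviewer"
Morphemes: re- / view / -er
Each morpheme carries meaning
= 3 morphemes


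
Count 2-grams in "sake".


Word: "sake" (length 4)
Number of 2-grams = length - 2 + 1 = 4 - 2 + 1
= 3


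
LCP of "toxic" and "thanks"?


Word 1: "toxic"
Word 2: "thanks"
Comparing from start:
  Pos 0: 't' == 't'
  Pos 1: 'o' != 'h' (stop)
LCP = "t" (length 1)


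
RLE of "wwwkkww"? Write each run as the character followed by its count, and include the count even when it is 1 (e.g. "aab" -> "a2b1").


String: "wwwkkww"
Scanning for consecutive runs:
  'w' x 3
  'k' x 2
  'w' x 2
RLE = "w3k2w2"


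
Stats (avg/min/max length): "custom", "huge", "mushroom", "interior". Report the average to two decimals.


Lengths: "custom"=6, "huge"=4, "mushroom"=8, "interior"=8
Sum = 26, Count = 4
Average = 26/4 = 6.50
= avg=6.50, min=4, max=8


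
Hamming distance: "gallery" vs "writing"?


Comparing character by character (same length = 7):
  Pos 0: 'g' vs 'w' !=
  Pos 1: 'a' vs 'r' !=
  Pos 2: 'l' vs 'i' !=
  Pos 3: 'l' vs 't' !=
  Pos 4: 'e' vs 'i' !=
  Pos 5: 'r' vs 'n' !=
  Pos 6: 'y' vs 'g' !=
Hamming distance = 7


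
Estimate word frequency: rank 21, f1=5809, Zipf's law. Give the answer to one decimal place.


Zipf's law: f(r) = f(1) / r
f(1) = 5809
f(21) = 5809 / 21
= 276.6 occurrences


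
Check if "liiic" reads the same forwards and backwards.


Word: "liiic"
Reversed: "ciiil"
Forward == Backward? liiic != ciiil
Palindrome = No


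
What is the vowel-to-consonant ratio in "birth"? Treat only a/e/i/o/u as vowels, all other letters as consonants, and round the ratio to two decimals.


Word: "birth"
Vowels (a,e,i,o,u): 1
Consonants: 4
Ratio = 1/4
= 0.25


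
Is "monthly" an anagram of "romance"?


Word 1: "romance" → sorted: acemnor
Word 2: "monthly" → sorted: hlmnoty
Same letters? acemnor != hlmnoty
Anagram = No


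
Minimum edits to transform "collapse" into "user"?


Word 1: "collapse" (length 8)
Word 2: "user" (length 4)
One optimal edit sequence (insert/delete/substitute each cost 1):
  1. delete 'c'  (+1)
  2. delete 'o'  (+1)
  3. delete 'l'  (+1)
  4. delete 'l'  (+1)
  5. delete 'a'  (+1)
  6. substitute 'p' -> 'u'  (+1)
  7. keep 's'
  8. keep 'e'
  9. insert 'r'  (+1)
Total edit operations: 7
Edit distance = 7


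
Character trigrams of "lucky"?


Word: "lucky" (length 5)
Number of trigrams = 5 - 3 + 1 = 3
  Position 0: "luc"
  Position 1: "uck"
  Position 2: "cky"
Trigrams = "luc", "uck", "cky"


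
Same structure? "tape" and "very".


Pattern of "tape": [0, 1, 2, 3]
Pattern of "very": [0, 1, 2, 3]
Patterns match
Same pattern = Yes


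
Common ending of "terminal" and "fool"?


Word 1: "terminal"
Word 2: "fool"
Comparing from end:
  Pos -1: 'l' == 'l'
  Pos -2: 'a' != 'o' (stop)
LCS = "l" (length 1)


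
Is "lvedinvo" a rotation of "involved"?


Word: "involved", Candidate: "lvedinvo"
Method: check if candidate is substring of word+word
"involvedinvolved" contains "lvedinvo"? Yes
Is rotation = Yes


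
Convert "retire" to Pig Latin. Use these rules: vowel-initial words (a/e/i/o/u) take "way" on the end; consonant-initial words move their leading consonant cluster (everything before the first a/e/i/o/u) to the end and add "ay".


Word: "retire"
Starts with consonant(s) → move to end, add 'ay'
Consonant cluster: "r"
Pig Latin = "etireray"


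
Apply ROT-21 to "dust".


Word: "dust"
Shift: 21
Each letter → (letter + shift) mod 26:
  'd' (3) + 21 = 24 → 'y'
  'u' (20) + 21 = 15 → 'p'
  's' (18) + 21 = 13 → 'n'
  't' (19) + 21 = 14 → 'o'
Result = "ypno"


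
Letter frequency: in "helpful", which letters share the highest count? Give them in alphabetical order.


Word: "helpful"
Letter counts:
  'e': 1
  'f': 1
  'h': 1
  'l': 2
  'p': 1
  'u': 1
Maximum count = 2
Most frequent = 'l' (2 times each)


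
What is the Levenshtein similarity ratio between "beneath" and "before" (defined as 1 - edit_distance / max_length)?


Word 1: "beneath" (length 7)
Word 2: "before" (length 6)
One optimal edit sequence:
  1. keep 'b'
  2. keep 'e'
  3. delete 'n'  (+1)
  4. substitute 'e' -> 'f'  (+1)
  5. substitute 'a' -> 'o'  (+1)
  6. substitute 't' -> 'r'  (+1)
  7. substitute 'h' -> 'e'  (+1)
Edit distance = 5
Max length = max(7, 6) = 7
Similarity = 1 - 5/7
= 0.2857


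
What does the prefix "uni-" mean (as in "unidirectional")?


Prefix: uni-
As in: unidirectional -> uni- + directional
Meaning = one


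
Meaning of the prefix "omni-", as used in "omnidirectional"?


Prefix: omni-
Example: omnidirectional (omni- + directional)
Meaning = all


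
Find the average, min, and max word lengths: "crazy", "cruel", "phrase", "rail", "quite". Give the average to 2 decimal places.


Lengths: "crazy"=5, "cruel"=5, "phrase"=6, "rail"=4, "quite"=5
Sum = 25, Count = 5
Average = 25/5 = 5.00
= avg=5.00, min=4, max=6
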